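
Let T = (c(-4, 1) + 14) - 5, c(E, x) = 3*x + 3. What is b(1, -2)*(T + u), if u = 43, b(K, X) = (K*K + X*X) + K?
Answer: 348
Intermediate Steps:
b(K, X) = K + K² + X² (b(K, X) = (K² + X²) + K = K + K² + X²)
c(E, x) = 3 + 3*x
T = 15 (T = ((3 + 3*1) + 14) - 5 = ((3 + 3) + 14) - 5 = (6 + 14) - 5 = 20 - 5 = 15)
b(1, -2)*(T + u) = (1 + 1² + (-2)²)*(15 + 43) = (1 + 1 + 4)*58 = 6*58 = 348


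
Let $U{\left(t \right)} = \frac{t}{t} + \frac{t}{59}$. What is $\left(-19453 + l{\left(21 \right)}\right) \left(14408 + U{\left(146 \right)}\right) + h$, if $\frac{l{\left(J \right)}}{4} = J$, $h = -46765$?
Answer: $- \frac{16471774348}{59} \approx -2.7918 \cdot 10^{8}$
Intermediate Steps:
$l{\left(J \right)} = 4 J$
$U{\left(t \right)} = 1 + \frac{t}{59}$ ($U{\left(t \right)} = 1 + t \frac{1}{59} = 1 + \frac{t}{59}$)
$\left(-19453 + l{\left(21 \right)}\right) \left(14408 + U{\left(146 \right)}\right) + h = \left(-19453 + 4 \cdot 21\right) \left(14408 + \left(1 + \frac{1}{59} \cdot 146\right)\right) - 46765 = \left(-19453 + 84\right) \left(14408 + \left(1 + \frac{146}{59}\right)\right) - 46765 = - 19369 \left(14408 + \frac{205}{59}\right) - 46765 = \left(-19369\right) \frac{850277}{59} - 46765 = - \frac{16469015213}{59} - 46765 = - \frac{16471774348}{59}$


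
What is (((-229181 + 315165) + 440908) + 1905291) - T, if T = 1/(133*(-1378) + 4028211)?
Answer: 9351590407470/3844937 ≈ 2.4322e+6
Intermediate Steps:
T = 1/3844937 (T = 1/(-183274 + 4028211) = 1/3844937 ≈ 2.6008e-7)
(((-229181 + 315165) + 440908) + 1905291) - T = (((-229181 + 315165) + 440908) + 1905291) - 1*1/3844937 = ((85984 + 440908) + 1905291) - 1/3844937 = (526892 + 1905291) - 1/3844937 = 2432183 - 1/3844937 = 9351590407470/3844937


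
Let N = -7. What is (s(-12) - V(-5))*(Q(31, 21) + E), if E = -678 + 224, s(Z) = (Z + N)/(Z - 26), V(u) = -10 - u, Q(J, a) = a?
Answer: -4763/2 ≈ -2381.5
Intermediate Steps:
s(Z) = (-7 + Z)/(-26 + Z) (s(Z) = (Z - 7)/(Z - 26) = (-7 + Z)/(-26 + Z))
E = -454
(s(-12) - V(-5))*(Q(31, 21) + E) = ((-7 - 12)/(-26 - 12) - (-10 - 1*(-5)))*(21 - 454) = (-19/(-38) - (-10 + 5))*(-433) = (-1/38*(-19) - 1*(-5))*(-433) = (1/2 + 5)*(-433) = (11/2)*(-433) = -4763/2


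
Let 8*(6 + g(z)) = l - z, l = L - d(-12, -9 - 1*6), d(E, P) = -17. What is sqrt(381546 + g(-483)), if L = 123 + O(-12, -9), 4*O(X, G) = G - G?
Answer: sqrt(6105886)/4 ≈ 617.75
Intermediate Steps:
O(X, G) = 0 (O(X, G) = (G - G)/4 = (1/4)*0 = 0)
L = 123 (L = 123 + 0 = 123)
l = 140 (l = 123 - 1*(-17) = 123 + 17 = 140)
g(z) = 23/2 - z/8 (g(z) = -6 + (140 - z)/8 = -6 + (35/2 - z/8) = 23/2 - z/8)
sqrt(381546 + g(-483)) = sqrt(381546 + (23/2 - 1/8*(-483))) = sqrt(381546 + (23/2 + 483/8)) = sqrt(381546 + 575/8) = sqrt(3052943/8) = sqrt(6105886)/4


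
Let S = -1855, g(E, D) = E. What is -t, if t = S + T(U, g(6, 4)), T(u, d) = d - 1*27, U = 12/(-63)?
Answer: 1876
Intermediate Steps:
U = -4/21 (U = 12*(-1/63) = -4/21 ≈ -0.19048)
T(u, d) = -27 + d (T(u, d) = d - 27 = -27 + d)
t = -1876 (t = -1855 + (-27 + 6) = -1855 - 21 = -1876)
-t = -1*(-1876) = 1876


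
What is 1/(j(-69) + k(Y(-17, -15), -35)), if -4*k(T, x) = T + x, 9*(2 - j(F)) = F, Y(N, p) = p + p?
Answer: 12/311 ≈ 0.038585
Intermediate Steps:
Y(N, p) = 2*p
j(F) = 2 - F/9
k(T, x) = -T/4 - x/4 (k(T, x) = -(T + x)/4 = -T/4 - x/4)
1/(j(-69) + k(Y(-17, -15), -35)) = 1/((2 - ⅑*(-69)) + (-(-15)/2 - ¼*(-35))) = 1/((2 + 23/3) + (-¼*(-30) + 35/4)) = 1/(29/3 + (15/2 + 35/4)) = 1/(29/3 + 65/4) = 1/(311/12) = 12/311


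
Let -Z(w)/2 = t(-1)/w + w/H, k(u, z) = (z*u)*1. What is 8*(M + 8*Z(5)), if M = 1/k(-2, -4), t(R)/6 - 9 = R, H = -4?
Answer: -5339/5 ≈ -1067.8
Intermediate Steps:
t(R) = 54 + 6*R
k(u, z) = u*z (k(u, z) = (u*z)*1 = u*z)
Z(w) = w/2 - 96/w (Z(w) = -2*((54 + 6*(-1))/w + w/(-4)) = -2*((54 - 6)/w + w*(-¼)) = -2*(48/w - w/4) = w/2 - 96/w)
M = ⅛ (M = 1/(-2*(-4)) = 1/8 = ⅛ ≈ 0.12500)
8*(M + 8*Z(5)) = 8*(⅛ + 8*((½)*5 - 96/5)) = 8*(⅛ + 8*(5/2 - 96*⅕)) = 8*(⅛ + 8*(5/2 - 96/5)) = 8*(⅛ + 8*(-167/10)) = 8*(⅛ - 668/5) = 8*(-5339/40) = -5339/5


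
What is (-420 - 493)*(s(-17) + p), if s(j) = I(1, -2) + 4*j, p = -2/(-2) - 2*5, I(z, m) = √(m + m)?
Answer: 70301 - 1826*I ≈ 70301.0 - 1826.0*I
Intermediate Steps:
I(z, m) = √2*√m (I(z, m) = √(2*m) = √2*√m)
p = -9 (p = -2*(-½) - 10 = 1 - 10 = -9)
s(j) = 2*I + 4*j (s(j) = √2*√(-2) + 4*j = √2*(I*√2) + 4*j = 2*I + 4*j)
(-420 - 493)*(s(-17) + p) = (-420 - 493)*((2*I + 4*(-17)) - 9) = -913*((2*I - 68) - 9) = -913*((-68 + 2*I) - 9) = -913*(-77 + 2*I) = 70301 - 1826*I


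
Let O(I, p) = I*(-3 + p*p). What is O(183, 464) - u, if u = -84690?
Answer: 39483309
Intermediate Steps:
O(I, p) = I*(-3 + p**2)
O(183, 464) - u = 183*(-3 + 464**2) - 1*(-84690) = 183*(-3 + 215296) + 84690 = 183*215293 + 84690 = 39398619 + 84690 = 39483309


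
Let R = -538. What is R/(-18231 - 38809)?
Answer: 269/28520 ≈ 0.0094320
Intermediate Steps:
R/(-18231 - 38809) = -538/(-18231 - 38809) = -538/(-57040) = -538*(-1/57040) = 269/28520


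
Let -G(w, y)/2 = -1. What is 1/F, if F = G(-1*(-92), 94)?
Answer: ½ ≈ 0.50000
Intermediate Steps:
G(w, y) = 2 (G(w, y) = -2*(-1) = 2)
F = 2
1/F = 1/2 = ½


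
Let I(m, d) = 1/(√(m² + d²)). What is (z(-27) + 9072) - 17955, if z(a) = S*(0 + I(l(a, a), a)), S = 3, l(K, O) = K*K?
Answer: -8883 + √730/6570 ≈ -8883.0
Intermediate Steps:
l(K, O) = K²
I(m, d) = (d² + m²)^(-½) (I(m, d) = 1/(√(d² + m²)) = (d² + m²)^(-½))
z(a) = 3/√(a² + a⁴) (z(a) = 3*(0 + (a² + (a²)²)^(-½)) = 3*(0 + (a² + a⁴)^(-½)) = 3/√(a² + a⁴))
(z(-27) + 9072) - 17955 = (3/√((-27)² + (-27)⁴) + 9072) - 17955 = (3/√(729 + 531441) + 9072) - 17955 = (3/√532170 + 9072) - 17955 = (3*(√730/19710) + 9072) - 17955 = (√730/6570 + 9072) - 17955 = (9072 + √730/6570) - 17955 = -8883 + √730/6570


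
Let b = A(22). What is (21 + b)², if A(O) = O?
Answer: 1849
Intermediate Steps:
b = 22
(21 + b)² = (21 + 22)² = 43² = 1849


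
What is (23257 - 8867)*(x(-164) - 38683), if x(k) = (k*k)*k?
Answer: -64030132530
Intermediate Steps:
x(k) = k³ (x(k) = k²*k = k³)
(23257 - 8867)*(x(-164) - 38683) = (23257 - 8867)*((-164)³ - 38683) = 14390*(-4410944 - 38683) = 14390*(-4449627) = -64030132530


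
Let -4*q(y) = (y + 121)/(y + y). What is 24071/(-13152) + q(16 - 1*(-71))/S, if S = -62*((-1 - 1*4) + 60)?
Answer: -396711201/216766880 ≈ -1.8301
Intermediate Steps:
q(y) = -(121 + y)/(8*y) (q(y) = -(y + 121)/(4*(y + y)) = -(121 + y)/(4*(2*y)) = -(121 + y)*1/(2*y)/4 = -(121 + y)/(8*y))
S = -3410 (S = -62*((-1 - 4) + 60) = -62*(-5 + 60) = -62*55 = -3410)
24071/(-13152) + q(16 - 1*(-71))/S = 24071/(-13152) + ((-121 - (16 - 1*(-71)))/(8*(16 - 1*(-71))))/(-3410) = 24071*(-1/13152) + ((-121 - (16 + 71))/(8*(16 + 71)))*(-1/3410) = -24071/13152 + ((1/8)*(-121 - 1*87)/87)*(-1/3410) = -24071/13152 + ((1/8)*(1/87)*(-121 - 87))*(-1/3410) = -24071/13152 + ((1/8)*(1/87)*(-208))*(-1/3410) = -24071/13152 - 26/87*(-1/3410) = -24071/13152 + 13/148335 = -396711201/216766880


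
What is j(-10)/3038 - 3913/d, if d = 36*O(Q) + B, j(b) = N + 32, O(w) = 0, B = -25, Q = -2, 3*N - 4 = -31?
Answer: 11888269/75950 ≈ 156.53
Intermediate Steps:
N = -9 (N = 4/3 + (⅓)*(-31) = 4/3 - 31/3 = -9)
j(b) = 23 (j(b) = -9 + 32 = 23)
d = -25 (d = 36*0 - 25 = 0 - 25 = -25)
j(-10)/3038 - 3913/d = 23/3038 - 3913/(-25) = 23*(1/3038) - 3913*(-1/25) = 23/3038 + 3913/25 = 11888269/75950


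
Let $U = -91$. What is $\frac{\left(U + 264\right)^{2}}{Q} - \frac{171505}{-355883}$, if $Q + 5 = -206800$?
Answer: $\frac{24816869218}{73598383815} \approx 0.33719$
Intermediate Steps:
$Q = -206805$ ($Q = -5 - 206800 = -206805$)
$\frac{\left(U + 264\right)^{2}}{Q} - \frac{171505}{-355883} = \frac{\left(-91 + 264\right)^{2}}{-206805} - \frac{171505}{-355883} = 173^{2} \left(- \frac{1}{206805}\right) - - \frac{171505}{355883} = 29929 \left(- \frac{1}{206805}\right) + \frac{171505}{355883} = - \frac{29929}{206805} + \frac{171505}{355883} = \frac{24816869218}{73598383815}$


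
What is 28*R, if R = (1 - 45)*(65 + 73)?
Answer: -170016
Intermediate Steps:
R = -6072 (R = -44*138 = -6072)
28*R = 28*(-6072) = -170016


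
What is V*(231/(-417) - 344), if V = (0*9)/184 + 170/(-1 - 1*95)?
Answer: 4070905/6672 ≈ 610.15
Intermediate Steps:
V = -85/48 (V = 0*(1/184) + 170/(-1 - 95) = 0 + 170/(-96) = 0 + 170*(-1/96) = 0 - 85/48 = -85/48 ≈ -1.7708)
V*(231/(-417) - 344) = -85*(231/(-417) - 344)/48 = -85*(231*(-1/417) - 344)/48 = -85*(-77/139 - 344)/48 = -85/48*(-47893/139) = 4070905/6672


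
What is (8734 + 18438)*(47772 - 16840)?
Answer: 840484304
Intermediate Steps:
(8734 + 18438)*(47772 - 16840) = 27172*30932 = 840484304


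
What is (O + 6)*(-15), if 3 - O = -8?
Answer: -255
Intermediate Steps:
O = 11 (O = 3 - 1*(-8) = 3 + 8 = 11)
(O + 6)*(-15) = (11 + 6)*(-15) = 17*(-15) = -255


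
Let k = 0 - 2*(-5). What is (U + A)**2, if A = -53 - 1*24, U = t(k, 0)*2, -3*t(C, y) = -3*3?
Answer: 5041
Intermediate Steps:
k = 10 (k = 0 + 10 = 10)
t(C, y) = 3 (t(C, y) = -(-1)*3 = -1/3*(-9) = 3)
U = 6 (U = 3*2 = 6)
A = -77 (A = -53 - 24 = -77)
(U + A)**2 = (6 - 77)**2 = (-71)**2 = 5041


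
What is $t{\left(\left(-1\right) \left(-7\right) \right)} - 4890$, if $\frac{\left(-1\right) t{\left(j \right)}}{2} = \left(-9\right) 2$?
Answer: $-4854$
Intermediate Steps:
$t{\left(j \right)} = 36$ ($t{\left(j \right)} = - 2 \left(\left(-9\right) 2\right) = \left(-2\right) \left(-18\right) = 36$)
$t{\left(\left(-1\right) \left(-7\right) \right)} - 4890 = 36 - 4890 = -4854$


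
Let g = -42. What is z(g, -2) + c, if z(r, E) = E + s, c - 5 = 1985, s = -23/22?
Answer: 43713/22 ≈ 1987.0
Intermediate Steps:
s = -23/22 (s = -23*1/22 = -23/22 ≈ -1.0455)
c = 1990 (c = 5 + 1985 = 1990)
z(r, E) = -23/22 + E (z(r, E) = E - 23/22 = -23/22 + E)
z(g, -2) + c = (-23/22 - 2) + 1990 = -67/22 + 1990 = 43713/22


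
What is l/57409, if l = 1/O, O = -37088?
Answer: -1/2129184992 ≈ -4.6966e-10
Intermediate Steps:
l = -1/37088 (l = 1/(-37088) = -1/37088 ≈ -2.6963e-5)
l/57409 = -1/37088/57409 = -1/37088*1/57409 = -1/2129184992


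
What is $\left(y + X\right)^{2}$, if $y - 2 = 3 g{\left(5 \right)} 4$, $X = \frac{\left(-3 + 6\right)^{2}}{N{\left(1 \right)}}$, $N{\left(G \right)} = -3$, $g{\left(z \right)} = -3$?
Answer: $1369$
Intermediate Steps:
$X = -3$ ($X = \frac{\left(-3 + 6\right)^{2}}{-3} = 3^{2} \left(- \frac{1}{3}\right) = 9 \left(- \frac{1}{3}\right) = -3$)
$y = -34$ ($y = 2 + 3 \left(-3\right) 4 = 2 - 36 = -34$)
$\left(y + X\right)^{2} = \left(-34 - 3\right)^{2} = \left(-37\right)^{2} = 1369$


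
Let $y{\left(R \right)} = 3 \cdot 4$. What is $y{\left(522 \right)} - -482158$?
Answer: $482170$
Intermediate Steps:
$y{\left(R \right)} = 12$
$y{\left(522 \right)} - -482158 = 12 - -482158 = 12 + 482158 = 482170$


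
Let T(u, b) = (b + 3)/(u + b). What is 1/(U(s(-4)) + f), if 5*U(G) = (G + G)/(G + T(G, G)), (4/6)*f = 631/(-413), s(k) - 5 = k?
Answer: -12390/26743 ≈ -0.46330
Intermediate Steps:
s(k) = 5 + k
T(u, b) = (3 + b)/(b + u)
f = -1893/826 (f = 3*(631/(-413))/2 = 3*(631*(-1/413))/2 = (3/2)*(-631/413) = -1893/826 ≈ -2.2918)
U(G) = 2*G/(5*(G + (3 + G)/(2*G))) (U(G) = ((G + G)/(G + (3 + G)/(G + G)))/5 = ((2*G)/(G + (3 + G)/((2*G))))/5 = ((2*G)/(G + (1/(2*G))*(3 + G)))/5 = ((2*G)/(G + (3 + G)/(2*G)))/5 = (2*G/(G + (3 + G)/(2*G)))/5 = 2*G/(5*(G + (3 + G)/(2*G))))
1/(U(s(-4)) + f) = 1/(4*(5 - 4)²/(5*(3 + (5 - 4) + 2*(5 - 4)²)) - 1893/826) = 1/((⅘)*1²/(3 + 1 + 2*1²) - 1893/826) = 1/((⅘)*1/(3 + 1 + 2*1) - 1893/826) = 1/((⅘)*1/(3 + 1 + 2) - 1893/826) = 1/((⅘)*1/6 - 1893/826) = 1/((⅘)*1*(⅙) - 1893/826) = 1/(2/15 - 1893/826) = 1/(-26743/12390) = -12390/26743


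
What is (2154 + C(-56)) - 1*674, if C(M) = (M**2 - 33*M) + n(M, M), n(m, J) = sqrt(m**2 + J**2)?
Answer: 6464 + 56*sqrt(2) ≈ 6543.2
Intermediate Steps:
n(m, J) = sqrt(J**2 + m**2)
C(M) = M**2 - 33*M + sqrt(2)*sqrt(M**2) (C(M) = (M**2 - 33*M) + sqrt(M**2 + M**2) = (M**2 - 33*M) + sqrt(2*M**2) = (M**2 - 33*M) + sqrt(2)*sqrt(M**2) = M**2 - 33*M + sqrt(2)*sqrt(M**2))
(2154 + C(-56)) - 1*674 = (2154 + ((-56)**2 - 33*(-56) + sqrt(2)*sqrt((-56)**2))) - 1*674 = (2154 + (3136 + 1848 + sqrt(2)*sqrt(3136))) - 674 = (2154 + (3136 + 1848 + sqrt(2)*56)) - 674 = (2154 + (3136 + 1848 + 56*sqrt(2))) - 674 = (2154 + (4984 + 56*sqrt(2))) - 674 = (7138 + 56*sqrt(2)) - 674 = 6464 + 56*sqrt(2)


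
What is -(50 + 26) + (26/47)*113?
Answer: -634/47 ≈ -13.489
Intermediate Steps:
-(50 + 26) + (26/47)*113 = -1*76 + (26*(1/47))*113 = -76 + (26/47)*113 = -76 + 2938/47 = -634/47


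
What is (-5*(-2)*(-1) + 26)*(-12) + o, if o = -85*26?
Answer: -2402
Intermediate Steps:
o = -2210
(-5*(-2)*(-1) + 26)*(-12) + o = (-5*(-2)*(-1) + 26)*(-12) - 2210 = (10*(-1) + 26)*(-12) - 2210 = (-10 + 26)*(-12) - 2210 = 16*(-12) - 2210 = -192 - 2210 = -2402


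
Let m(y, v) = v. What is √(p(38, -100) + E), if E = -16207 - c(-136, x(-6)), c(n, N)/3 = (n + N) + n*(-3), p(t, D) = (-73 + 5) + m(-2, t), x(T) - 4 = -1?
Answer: I*√17062 ≈ 130.62*I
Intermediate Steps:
x(T) = 3 (x(T) = 4 - 1 = 3)
p(t, D) = -68 + t (p(t, D) = (-73 + 5) + t = -68 + t)
c(n, N) = -6*n + 3*N (c(n, N) = 3*((n + N) + n*(-3)) = 3*((N + n) - 3*n) = 3*(N - 2*n) = -6*n + 3*N)
E = -17032 (E = -16207 - (-6*(-136) + 3*3) = -16207 - (816 + 9) = -16207 - 1*825 = -16207 - 825 = -17032)
√(p(38, -100) + E) = √((-68 + 38) - 17032) = √(-30 - 17032) = √(-17062) = I*√17062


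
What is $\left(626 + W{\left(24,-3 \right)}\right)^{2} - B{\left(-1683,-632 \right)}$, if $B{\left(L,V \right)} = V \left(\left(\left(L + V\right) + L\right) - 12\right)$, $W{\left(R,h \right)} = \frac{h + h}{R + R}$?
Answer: $- \frac{137126431}{64} \approx -2.1426 \cdot 10^{6}$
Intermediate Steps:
$W{\left(R,h \right)} = \frac{h}{R}$ ($W{\left(R,h \right)} = \frac{2 h}{2 R} = 2 h \frac{1}{2 R} = \frac{h}{R}$)
$B{\left(L,V \right)} = V \left(-12 + V + 2 L\right)$ ($B{\left(L,V \right)} = V \left(\left(V + 2 L\right) - 12\right) = V \left(-12 + V + 2 L\right)$)
$\left(626 + W{\left(24,-3 \right)}\right)^{2} - B{\left(-1683,-632 \right)} = \left(626 - \frac{3}{24}\right)^{2} - - 632 \left(-12 - 632 + 2 \left(-1683\right)\right) = \left(626 - \frac{1}{8}\right)^{2} - - 632 \left(-12 - 632 - 3366\right) = \left(626 - \frac{1}{8}\right)^{2} - \left(-632\right) \left(-4010\right) = \left(\frac{5007}{8}\right)^{2} - 2534320 = \frac{25070049}{64} - 2534320 = - \frac{137126431}{64}$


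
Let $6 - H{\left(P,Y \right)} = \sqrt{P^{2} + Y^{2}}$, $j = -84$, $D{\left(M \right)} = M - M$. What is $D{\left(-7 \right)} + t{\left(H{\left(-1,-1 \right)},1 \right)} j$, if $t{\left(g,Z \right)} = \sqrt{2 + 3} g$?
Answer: $84 \sqrt{5} \left(-6 + \sqrt{2}\right) \approx -861.35$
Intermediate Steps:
$D{\left(M \right)} = 0$
$H{\left(P,Y \right)} = 6 - \sqrt{P^{2} + Y^{2}}$
$t{\left(g,Z \right)} = g \sqrt{5}$ ($t{\left(g,Z \right)} = \sqrt{5} g = g \sqrt{5}$)
$D{\left(-7 \right)} + t{\left(H{\left(-1,-1 \right)},1 \right)} j = 0 + \left(6 - \sqrt{\left(-1\right)^{2} + \left(-1\right)^{2}}\right) \sqrt{5} \left(-84\right) = 0 + \left(6 - \sqrt{1 + 1}\right) \sqrt{5} \left(-84\right) = 0 + \left(6 - \sqrt{2}\right) \sqrt{5} \left(-84\right) = 0 + \sqrt{5} \left(6 - \sqrt{2}\right) \left(-84\right) = 0 - 84 \sqrt{5} \left(6 - \sqrt{2}\right) = - 84 \sqrt{5} \left(6 - \sqrt{2}\right)$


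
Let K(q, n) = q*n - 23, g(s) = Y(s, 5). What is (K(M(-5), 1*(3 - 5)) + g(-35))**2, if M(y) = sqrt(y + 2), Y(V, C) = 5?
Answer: 312 + 72*I*sqrt(3) ≈ 312.0 + 124.71*I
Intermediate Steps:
M(y) = sqrt(2 + y)
g(s) = 5
K(q, n) = -23 + n*q (K(q, n) = n*q - 23 = -23 + n*q)
(K(M(-5), 1*(3 - 5)) + g(-35))**2 = ((-23 + (1*(3 - 5))*sqrt(2 - 5)) + 5)**2 = ((-23 + (1*(-2))*sqrt(-3)) + 5)**2 = ((-23 - 2*I*sqrt(3)) + 5)**2 = (-18 - 2*I*sqrt(3))**2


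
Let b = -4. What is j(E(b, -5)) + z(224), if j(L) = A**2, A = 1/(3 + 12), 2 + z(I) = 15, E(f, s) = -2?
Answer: 2926/225 ≈ 13.004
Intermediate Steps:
z(I) = 13 (z(I) = -2 + 15 = 13)
A = 1/15 ≈ 0.066667
j(L) = 1/225 (j(L) = (1/15)**2 = 1/225)
j(E(b, -5)) + z(224) = 1/225 + 13 = 2926/225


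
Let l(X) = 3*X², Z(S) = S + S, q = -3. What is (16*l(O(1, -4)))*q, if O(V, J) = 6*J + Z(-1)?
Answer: -97344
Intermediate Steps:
Z(S) = 2*S
O(V, J) = -2 + 6*J (O(V, J) = 6*J + 2*(-1) = 6*J - 2 = -2 + 6*J)
(16*l(O(1, -4)))*q = (16*(3*(-2 + 6*(-4))²))*(-3) = (16*(3*(-2 - 24)²))*(-3) = (16*(3*(-26)²))*(-3) = (16*(3*676))*(-3) = (16*2028)*(-3) = 32448*(-3) = -97344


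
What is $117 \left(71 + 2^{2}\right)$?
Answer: $8775$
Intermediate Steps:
$117 \left(71 + 2^{2}\right) = 117 \left(71 + 4\right) = 117 \cdot 75 = 8775$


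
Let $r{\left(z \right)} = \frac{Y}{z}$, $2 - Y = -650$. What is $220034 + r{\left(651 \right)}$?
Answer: $\frac{143242786}{651} \approx 2.2004 \cdot 10^{5}$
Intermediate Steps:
$Y = 652$ ($Y = 2 - -650 = 2 + 650 = 652$)
$r{\left(z \right)} = \frac{652}{z}$
$220034 + r{\left(651 \right)} = 220034 + \frac{652}{651} = \frac{143242786}{651}$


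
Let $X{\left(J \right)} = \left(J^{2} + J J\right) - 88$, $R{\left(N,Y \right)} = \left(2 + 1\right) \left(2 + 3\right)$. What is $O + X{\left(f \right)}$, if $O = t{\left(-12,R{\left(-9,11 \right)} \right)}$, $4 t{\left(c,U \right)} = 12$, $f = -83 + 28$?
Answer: $5965$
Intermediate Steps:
$R{\left(N,Y \right)} = 15$ ($R{\left(N,Y \right)} = 3 \cdot 5 = 15$)
$f = -55$
$t{\left(c,U \right)} = 3$ ($t{\left(c,U \right)} = \frac{1}{4} \cdot 12 = 3$)
$X{\left(J \right)} = -88 + 2 J^{2}$ ($X{\left(J \right)} = \left(J^{2} + J^{2}\right) - 88 = 2 J^{2} - 88 = -88 + 2 J^{2}$)
$O = 3$
$O + X{\left(f \right)} = 3 - \left(88 - 2 \left(-55\right)^{2}\right) = 3 + \left(-88 + 2 \cdot 3025\right) = 3 + \left(-88 + 6050\right) = 3 + 5962 = 5965$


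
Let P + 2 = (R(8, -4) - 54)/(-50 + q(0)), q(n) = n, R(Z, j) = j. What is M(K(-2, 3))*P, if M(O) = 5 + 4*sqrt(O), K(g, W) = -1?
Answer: -21/5 - 84*I/25 ≈ -4.2 - 3.36*I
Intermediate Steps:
P = -21/25 (P = -2 + (-4 - 54)/(-50 + 0) = -2 - 58/(-50) = -2 - 58*(-1/50) = -2 + 29/25 = -21/25 ≈ -0.84000)
M(K(-2, 3))*P = (5 + 4*sqrt(-1))*(-21/25) = (5 + 4*I)*(-21/25) = -21/5 - 84*I/25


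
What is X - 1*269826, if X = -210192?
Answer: -480018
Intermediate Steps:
X - 1*269826 = -210192 - 1*269826 = -210192 - 269826 = -480018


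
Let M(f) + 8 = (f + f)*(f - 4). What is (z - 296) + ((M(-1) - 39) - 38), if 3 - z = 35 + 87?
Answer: -490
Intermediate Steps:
M(f) = -8 + 2*f*(-4 + f) (M(f) = -8 + (f + f)*(f - 4) = -8 + (2*f)*(-4 + f) = -8 + 2*f*(-4 + f))
z = -119 (z = 3 - (35 + 87) = 3 - 1*122 = 3 - 122 = -119)
(z - 296) + ((M(-1) - 39) - 38) = (-119 - 296) + (((-8 - 8*(-1) + 2*(-1)**2) - 39) - 38) = -415 + (((-8 + 8 + 2*1) - 39) - 38) = -415 + (((-8 + 8 + 2) - 39) - 38) = -415 + ((2 - 39) - 38) = -415 + (-37 - 38) = -415 - 75 = -490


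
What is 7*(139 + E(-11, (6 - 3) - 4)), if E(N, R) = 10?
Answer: 1043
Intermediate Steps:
7*(139 + E(-11, (6 - 3) - 4)) = 7*(139 + 10) = 7*149 = 1043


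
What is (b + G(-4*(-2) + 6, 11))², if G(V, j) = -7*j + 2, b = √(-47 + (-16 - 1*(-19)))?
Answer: 5581 - 300*I*√11 ≈ 5581.0 - 994.99*I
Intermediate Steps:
b = 2*I*√11 (b = √(-47 + (-16 + 19)) = √(-47 + 3) = √(-44) = 2*I*√11 ≈ 6.6332*I)
G(V, j) = 2 - 7*j
(b + G(-4*(-2) + 6, 11))² = (2*I*√11 + (2 - 7*11))² = (2*I*√11 + (2 - 77))² = (2*I*√11 - 75)² = (-75 + 2*I*√11)²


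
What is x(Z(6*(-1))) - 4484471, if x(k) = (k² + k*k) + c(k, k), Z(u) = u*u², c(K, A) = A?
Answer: -4391375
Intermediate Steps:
Z(u) = u³
x(k) = k + 2*k² (x(k) = (k² + k*k) + k = (k² + k²) + k = 2*k² + k = k + 2*k²)
x(Z(6*(-1))) - 4484471 = (6*(-1))³*(1 + 2*(6*(-1))³) - 4484471 = (-6)³*(1 + 2*(-6)³) - 4484471 = -216*(1 + 2*(-216)) - 4484471 = -216*(1 - 432) - 4484471 = -216*(-431) - 4484471 = 93096 - 4484471 = -4391375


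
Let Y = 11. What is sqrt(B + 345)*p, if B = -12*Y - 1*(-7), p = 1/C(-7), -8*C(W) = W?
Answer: 16*sqrt(55)/7 ≈ 16.951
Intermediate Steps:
C(W) = -W/8
p = 8/7 (p = 1/(-1/8*(-7)) = 1/(7/8) = 8/7 ≈ 1.1429)
B = -125 (B = -12*11 - 1*(-7) = -132 + 7 = -125)
sqrt(B + 345)*p = sqrt(-125 + 345)*(8/7) = sqrt(220)*(8/7) = (2*sqrt(55))*(8/7) = 16*sqrt(55)/7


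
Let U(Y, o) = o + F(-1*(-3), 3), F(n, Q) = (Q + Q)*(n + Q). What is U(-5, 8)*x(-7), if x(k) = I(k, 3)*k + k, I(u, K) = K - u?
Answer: -3388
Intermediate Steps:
F(n, Q) = 2*Q*(Q + n) (F(n, Q) = (2*Q)*(Q + n) = 2*Q*(Q + n))
U(Y, o) = 36 + o (U(Y, o) = o + 2*3*(3 - 1*(-3)) = o + 2*3*(3 + 3) = o + 2*3*6 = o + 36 = 36 + o)
x(k) = k + k*(3 - k) (x(k) = (3 - k)*k + k = k*(3 - k) + k = k + k*(3 - k))
U(-5, 8)*x(-7) = (36 + 8)*(-7*(4 - 1*(-7))) = 44*(-7*(4 + 7)) = 44*(-7*11) = 44*(-77) = -3388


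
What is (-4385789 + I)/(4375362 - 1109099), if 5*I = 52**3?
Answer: -21788337/16331315 ≈ -1.3341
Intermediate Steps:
I = 140608/5 (I = (1/5)*52**3 = (1/5)*140608 = 140608/5 ≈ 28122.)
(-4385789 + I)/(4375362 - 1109099) = (-4385789 + 140608/5)/(4375362 - 1109099) = -21788337/5/3266263 = -21788337/5*1/3266263 = -21788337/16331315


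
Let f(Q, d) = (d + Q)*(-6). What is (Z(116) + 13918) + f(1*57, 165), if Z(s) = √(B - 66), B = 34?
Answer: 12586 + 4*I*√2 ≈ 12586.0 + 5.6569*I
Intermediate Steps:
Z(s) = 4*I*√2 (Z(s) = √(34 - 66) = √(-32) = 4*I*√2)
f(Q, d) = -6*Q - 6*d (f(Q, d) = (Q + d)*(-6) = -6*Q - 6*d)
(Z(116) + 13918) + f(1*57, 165) = (4*I*√2 + 13918) + (-6*57 - 6*165) = (13918 + 4*I*√2) + (-6*57 - 990) = (13918 + 4*I*√2) + (-342 - 990) = (13918 + 4*I*√2) - 1332 = 12586 + 4*I*√2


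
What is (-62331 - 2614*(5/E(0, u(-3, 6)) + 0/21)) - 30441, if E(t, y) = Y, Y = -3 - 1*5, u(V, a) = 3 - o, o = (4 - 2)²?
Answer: -364553/4 ≈ -91138.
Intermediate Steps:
o = 4 (o = 2² = 4)
u(V, a) = -1 (u(V, a) = 3 - 1*4 = 3 - 4 = -1)
Y = -8 (Y = -3 - 5 = -8)
E(t, y) = -8
(-62331 - 2614*(5/E(0, u(-3, 6)) + 0/21)) - 30441 = (-62331 - 2614*(5/(-8) + 0/21)) - 30441 = (-62331 - 2614*(5*(-⅛) + 0*(1/21))) - 30441 = (-62331 - 2614*(-5/8 + 0)) - 30441 = (-62331 - 2614*(-5/8)) - 30441 = (-62331 + 6535/4) - 30441 = -242789/4 - 30441 = -364553/4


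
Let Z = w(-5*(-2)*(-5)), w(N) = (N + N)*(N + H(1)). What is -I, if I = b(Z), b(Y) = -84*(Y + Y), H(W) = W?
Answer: 823200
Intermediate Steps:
w(N) = 2*N*(1 + N) (w(N) = (N + N)*(N + 1) = (2*N)*(1 + N) = 2*N*(1 + N))
Z = 4900 (Z = 2*(-5*(-2)*(-5))*(1 - 5*(-2)*(-5)) = 2*(10*(-5))*(1 + 10*(-5)) = 2*(-50)*(1 - 50) = 2*(-50)*(-49) = 4900)
b(Y) = -168*Y
I = -823200 (I = -168*4900 = -823200)
-I = -1*(-823200) = 823200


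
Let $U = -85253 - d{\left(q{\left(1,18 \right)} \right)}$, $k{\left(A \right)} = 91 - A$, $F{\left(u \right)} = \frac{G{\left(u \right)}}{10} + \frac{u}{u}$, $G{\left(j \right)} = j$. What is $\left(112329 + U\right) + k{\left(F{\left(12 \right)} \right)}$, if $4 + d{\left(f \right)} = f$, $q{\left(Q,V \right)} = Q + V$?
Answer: $\frac{135749}{5} \approx 27150.0$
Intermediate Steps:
$d{\left(f \right)} = -4 + f$
$F{\left(u \right)} = 1 + \frac{u}{10}$ ($F{\left(u \right)} = \frac{u}{10} + \frac{u}{u} = u \frac{1}{10} + 1 = \frac{u}{10} + 1 = 1 + \frac{u}{10}$)
$U = -85268$ ($U = -85253 - \left(-4 + \left(1 + 18\right)\right) = -85253 - \left(-4 + 19\right) = -85253 - 15 = -85268$)
$\left(112329 + U\right) + k{\left(F{\left(12 \right)} \right)} = \left(112329 - 85268\right) + \left(91 - \left(1 + \frac{1}{10} \cdot 12\right)\right) = 27061 + \left(91 - \left(1 + \frac{6}{5}\right)\right) = 27061 + \left(91 - \frac{11}{5}\right) = 27061 + \frac{444}{5} = \frac{135749}{5}$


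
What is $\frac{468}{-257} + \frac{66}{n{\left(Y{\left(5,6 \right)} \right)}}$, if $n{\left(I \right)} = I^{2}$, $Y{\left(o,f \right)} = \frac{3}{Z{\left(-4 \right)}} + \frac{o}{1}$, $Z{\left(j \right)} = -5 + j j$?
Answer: $\frac{239025}{432274} \approx 0.55295$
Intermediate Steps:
$Z{\left(j \right)} = -5 + j^{2}$
$Y{\left(o,f \right)} = \frac{3}{11} + o$ ($Y{\left(o,f \right)} = \frac{3}{-5 + \left(-4\right)^{2}} + \frac{o}{1} = \frac{3}{-5 + 16} + o 1 = \frac{3}{11} + o$)
$\frac{468}{-257} + \frac{66}{n{\left(Y{\left(5,6 \right)} \right)}} = \frac{468}{-257} + \frac{66}{\left(\frac{3}{11} + 5\right)^{2}} = 468 \left(- \frac{1}{257}\right) + \frac{66}{\left(\frac{58}{11}\right)^{2}} = - \frac{468}{257} + \frac{66}{\frac{3364}{121}} = - \frac{468}{257} + 66 \cdot \frac{121}{3364} = - \frac{468}{257} + \frac{3993}{1682} = \frac{239025}{432274}$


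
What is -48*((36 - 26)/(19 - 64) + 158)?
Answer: -22720/3 ≈ -7573.3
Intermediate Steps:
-48*((36 - 26)/(19 - 64) + 158) = -48*(10/(-45) + 158) = -48*(10*(-1/45) + 158) = -48*(-2/9 + 158) = -48*1420/9 = -22720/3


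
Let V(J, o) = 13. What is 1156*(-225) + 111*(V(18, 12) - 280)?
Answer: -289737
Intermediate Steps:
1156*(-225) + 111*(V(18, 12) - 280) = 1156*(-225) + 111*(13 - 280) = -260100 + 111*(-267) = -260100 - 29637 = -289737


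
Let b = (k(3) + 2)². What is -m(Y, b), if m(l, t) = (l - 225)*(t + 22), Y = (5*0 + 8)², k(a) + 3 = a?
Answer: 4186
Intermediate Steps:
k(a) = -3 + a
Y = 64 (Y = (0 + 8)² = 8² = 64)
b = 4 (b = ((-3 + 3) + 2)² = (0 + 2)² = 2² = 4)
m(l, t) = (-225 + l)*(22 + t)
-m(Y, b) = -(-4950 - 225*4 + 22*64 + 64*4) = -(-4950 - 900 + 1408 + 256) = -1*(-4186) = 4186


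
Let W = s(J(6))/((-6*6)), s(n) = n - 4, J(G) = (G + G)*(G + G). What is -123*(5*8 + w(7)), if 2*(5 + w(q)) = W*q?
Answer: -15785/6 ≈ -2630.8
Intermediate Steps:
J(G) = 4*G² (J(G) = (2*G)*(2*G) = 4*G²)
s(n) = -4 + n
W = -35/9 (W = (-4 + 4*6²)/((-6*6)) = (-4 + 4*36)/(-36) = (-4 + 144)*(-1/36) = 140*(-1/36) = -35/9 ≈ -3.8889)
w(q) = -5 - 35*q/18 (w(q) = -5 + (-35*q/9)/2 = -5 - 35*q/18)
-123*(5*8 + w(7)) = -123*(5*8 + (-5 - 35/18*7)) = -123*(40 + (-5 - 245/18)) = -123*(40 - 335/18) = -123*385/18 = -15785/6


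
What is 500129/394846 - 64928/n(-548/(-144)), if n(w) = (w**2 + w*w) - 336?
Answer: 16711996750735/78558165314 ≈ 212.73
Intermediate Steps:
n(w) = -336 + 2*w**2 (n(w) = (w**2 + w**2) - 336 = 2*w**2 - 336 = -336 + 2*w**2)
500129/394846 - 64928/n(-548/(-144)) = 500129/394846 - 64928/(-336 + 2*(-548/(-144))**2) = 500129*(1/394846) - 64928/(-336 + 2*(-548*(-1/144))**2) = 500129/394846 - 64928/(-336 + 2*(137/36)**2) = 500129/394846 - 64928/(-336 + 2*(18769/1296)) = 500129/394846 - 64928/(-336 + 18769/648) = 500129/394846 - 64928/(-198959/648) = 500129/394846 - 64928*(-648/198959) = 500129/394846 + 42073344/198959 = 16711996750735/78558165314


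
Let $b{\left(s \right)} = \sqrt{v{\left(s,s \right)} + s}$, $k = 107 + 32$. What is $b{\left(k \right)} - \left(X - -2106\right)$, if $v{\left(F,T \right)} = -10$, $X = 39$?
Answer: $-2145 + \sqrt{129} \approx -2133.6$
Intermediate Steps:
$k = 139$
$b{\left(s \right)} = \sqrt{-10 + s}$
$b{\left(k \right)} - \left(X - -2106\right) = \sqrt{-10 + 139} - \left(39 - -2106\right) = \sqrt{129} - \left(39 + 2106\right) = \sqrt{129} - 2145 = -2145 + \sqrt{129}$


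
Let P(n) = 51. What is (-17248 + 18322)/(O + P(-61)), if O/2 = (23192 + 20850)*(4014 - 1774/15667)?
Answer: 16826358/5539212818393 ≈ 3.0377e-6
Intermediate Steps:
O = 5539212019376/15667 (O = 2*((23192 + 20850)*(4014 - 1774/15667)) = 2*(44042*(4014 - 1774*1/15667)) = 2*(44042*(4014 - 1774/15667)) = 2*(44042*(62885564/15667)) = 2*(2769606009688/15667) = 5539212019376/15667 ≈ 3.5356e+8)
(-17248 + 18322)/(O + P(-61)) = (-17248 + 18322)/(5539212019376/15667 + 51) = 1074/(5539212818393/15667) = 1074*(15667/5539212818393) = 16826358/5539212818393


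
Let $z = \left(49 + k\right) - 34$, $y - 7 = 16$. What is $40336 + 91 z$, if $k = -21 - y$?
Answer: $37697$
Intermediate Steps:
$y = 23$ ($y = 7 + 16 = 23$)
$k = -44$ ($k = -21 - 23 = -44$)
$z = -29$ ($z = \left(49 - 44\right) - 34 = 5 - 34 = -29$)
$40336 + 91 z = 40336 + 91 \left(-29\right) = 40336 - 2639 = 37697$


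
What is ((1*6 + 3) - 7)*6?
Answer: 12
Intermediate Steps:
((1*6 + 3) - 7)*6 = ((6 + 3) - 7)*6 = (9 - 7)*6 = 2*6 = 12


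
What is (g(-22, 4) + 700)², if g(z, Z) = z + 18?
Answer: 484416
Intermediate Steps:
g(z, Z) = 18 + z
(g(-22, 4) + 700)² = ((18 - 22) + 700)² = (-4 + 700)² = 696² = 484416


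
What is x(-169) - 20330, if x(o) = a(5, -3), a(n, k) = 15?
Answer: -20315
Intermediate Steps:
x(o) = 15
x(-169) - 20330 = 15 - 20330 = -20315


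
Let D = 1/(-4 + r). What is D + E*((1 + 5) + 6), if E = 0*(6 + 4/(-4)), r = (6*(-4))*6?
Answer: -1/148 ≈ -0.0067568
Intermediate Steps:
r = -144 (r = -24*6 = -144)
E = 0 (E = 0*(6 + 4*(-¼)) = 0*(6 - 1) = 0*5 = 0)
D = -1/148 (D = 1/(-4 - 144) = 1/(-148) = -1/148 ≈ -0.0067568)
D + E*((1 + 5) + 6) = -1/148 + 0*((1 + 5) + 6) = -1/148 + 0*(6 + 6) = -1/148 + 0*12 = -1/148 + 0 = -1/148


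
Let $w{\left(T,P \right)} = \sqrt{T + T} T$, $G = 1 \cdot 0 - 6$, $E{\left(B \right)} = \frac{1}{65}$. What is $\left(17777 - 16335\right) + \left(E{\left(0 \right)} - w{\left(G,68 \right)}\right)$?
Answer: $\frac{93731}{65} + 12 i \sqrt{3} \approx 1442.0 + 20.785 i$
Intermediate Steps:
$E{\left(B \right)} = \frac{1}{65}$
$G = -6$ ($G = 0 - 6 = -6$)
$w{\left(T,P \right)} = \sqrt{2} T^{\frac{3}{2}}$ ($w{\left(T,P \right)} = \sqrt{2 T} T = \sqrt{2} \sqrt{T} T = \sqrt{2} T^{\frac{3}{2}}$)
$\left(17777 - 16335\right) + \left(E{\left(0 \right)} - w{\left(G,68 \right)}\right) = \left(17777 - 16335\right) + \left(\frac{1}{65} - \sqrt{2} \left(-6\right)^{\frac{3}{2}}\right) = 1442 + \left(\frac{1}{65} - \sqrt{2} \left(- 6 i \sqrt{6}\right)\right) = 1442 + \left(\frac{1}{65} - - 12 i \sqrt{3}\right) = 1442 + \left(\frac{1}{65} + 12 i \sqrt{3}\right) = \frac{93731}{65} + 12 i \sqrt{3}$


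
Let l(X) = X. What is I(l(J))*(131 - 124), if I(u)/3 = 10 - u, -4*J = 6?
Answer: 483/2 ≈ 241.50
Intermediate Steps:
J = -3/2 (J = -1/4*6 = -3/2 ≈ -1.5000)
I(u) = 30 - 3*u (I(u) = 3*(10 - u) = 30 - 3*u)
I(l(J))*(131 - 124) = (30 - 3*(-3/2))*(131 - 124) = (30 + 9/2)*7 = (69/2)*7 = 483/2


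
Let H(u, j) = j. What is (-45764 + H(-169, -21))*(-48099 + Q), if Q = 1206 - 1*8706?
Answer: 2545600215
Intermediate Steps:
Q = -7500 (Q = 1206 - 8706 = -7500)
(-45764 + H(-169, -21))*(-48099 + Q) = (-45764 - 21)*(-48099 - 7500) = -45785*(-55599) = 2545600215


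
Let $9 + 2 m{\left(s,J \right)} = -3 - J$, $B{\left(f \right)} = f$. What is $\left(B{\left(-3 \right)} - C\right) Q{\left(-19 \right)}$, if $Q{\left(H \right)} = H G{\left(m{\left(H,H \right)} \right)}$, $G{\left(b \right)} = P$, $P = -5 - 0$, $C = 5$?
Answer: $-760$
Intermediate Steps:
$m{\left(s,J \right)} = -6 - \frac{J}{2}$ ($m{\left(s,J \right)} = - \frac{9}{2} + \frac{-3 - J}{2} = - \frac{9}{2} - \left(\frac{3}{2} + \frac{J}{2}\right) = -6 - \frac{J}{2}$)
$P = -5$ ($P = -5 + 0 = -5$)
$G{\left(b \right)} = -5$
$Q{\left(H \right)} = - 5 H$ ($Q{\left(H \right)} = H \left(-5\right) = - 5 H$)
$\left(B{\left(-3 \right)} - C\right) Q{\left(-19 \right)} = \left(-3 - 5\right) \left(\left(-5\right) \left(-19\right)\right) = \left(-3 - 5\right) 95 = \left(-8\right) 95 = -760$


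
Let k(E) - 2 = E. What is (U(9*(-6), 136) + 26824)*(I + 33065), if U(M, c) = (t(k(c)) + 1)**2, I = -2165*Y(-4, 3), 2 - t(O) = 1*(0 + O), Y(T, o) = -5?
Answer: 1977200610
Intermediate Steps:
k(E) = 2 + E
t(O) = 2 - O (t(O) = 2 - (0 + O) = 2 - O)
I = 10825 (I = -2165*(-5) = 10825)
U(M, c) = (1 - c)**2 (U(M, c) = ((2 - (2 + c)) + 1)**2 = ((2 + (-2 - c)) + 1)**2 = (-c + 1)**2 = (1 - c)**2)
(U(9*(-6), 136) + 26824)*(I + 33065) = ((-1 + 136)**2 + 26824)*(10825 + 33065) = (135**2 + 26824)*43890 = (18225 + 26824)*43890 = 45049*43890 = 1977200610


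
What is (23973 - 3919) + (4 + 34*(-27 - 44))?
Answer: 17644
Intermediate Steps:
(23973 - 3919) + (4 + 34*(-27 - 44)) = 20054 + (4 + 34*(-71)) = 20054 + (4 - 2414) = 20054 - 2410 = 17644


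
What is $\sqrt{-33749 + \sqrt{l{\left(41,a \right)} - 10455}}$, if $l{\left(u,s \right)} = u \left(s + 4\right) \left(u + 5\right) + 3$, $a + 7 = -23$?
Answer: $\sqrt{-33749 + 52 i \sqrt{22}} \approx 0.6638 + 183.71 i$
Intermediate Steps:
$a = -30$ ($a = -7 - 23 = -30$)
$l{\left(u,s \right)} = 3 + u \left(4 + s\right) \left(5 + u\right)$ ($l{\left(u,s \right)} = u \left(4 + s\right) \left(5 + u\right) + 3 = 3 + u \left(4 + s\right) \left(5 + u\right)$)
$\sqrt{-33749 + \sqrt{l{\left(41,a \right)} - 10455}} = \sqrt{-33749 + \sqrt{\left(3 + 4 \cdot 41^{2} + 20 \cdot 41 - 30 \cdot 41^{2} + 5 \left(-30\right) 41\right) - 10455}} = \sqrt{-33749 + \sqrt{\left(3 + 4 \cdot 1681 + 820 - 50430 - 6150\right) - 10455}} = \sqrt{-33749 + \sqrt{\left(3 + 6724 + 820 - 50430 - 6150\right) - 10455}} = \sqrt{-33749 + \sqrt{-49033 - 10455}} = \sqrt{-33749 + \sqrt{-59488}} = \sqrt{-33749 + 52 i \sqrt{22}}$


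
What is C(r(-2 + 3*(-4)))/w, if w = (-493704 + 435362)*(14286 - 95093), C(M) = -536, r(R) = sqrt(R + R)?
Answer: -268/2357220997 ≈ -1.1369e-7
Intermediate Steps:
r(R) = sqrt(2)*sqrt(R) (r(R) = sqrt(2*R) = sqrt(2)*sqrt(R))
w = 4714441994 (w = -58342*(-80807) = 4714441994)
C(r(-2 + 3*(-4)))/w = -536/4714441994 = -536*1/4714441994 = -268/2357220997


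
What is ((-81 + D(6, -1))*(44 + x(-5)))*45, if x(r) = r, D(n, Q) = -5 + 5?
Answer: -142155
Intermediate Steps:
D(n, Q) = 0
((-81 + D(6, -1))*(44 + x(-5)))*45 = ((-81 + 0)*(44 - 5))*45 = -81*39*45 = -3159*45 = -142155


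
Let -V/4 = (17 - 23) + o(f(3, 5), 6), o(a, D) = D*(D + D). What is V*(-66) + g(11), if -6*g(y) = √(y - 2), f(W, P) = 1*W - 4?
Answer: 34847/2 ≈ 17424.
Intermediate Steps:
f(W, P) = -4 + W (f(W, P) = W - 4 = -4 + W)
o(a, D) = 2*D² (o(a, D) = D*(2*D) = 2*D²)
g(y) = -√(-2 + y)/6 (g(y) = -√(y - 2)/6 = -√(-2 + y)/6)
V = -264 (V = -4*((17 - 23) + 2*6²) = -4*(-6 + 2*36) = -4*(-6 + 72) = -4*66 = -264)
V*(-66) + g(11) = -264*(-66) - √(-2 + 11)/6 = 17424 - √9/6 = 17424 - ⅙*3 = 17424 - ½ = 34847/2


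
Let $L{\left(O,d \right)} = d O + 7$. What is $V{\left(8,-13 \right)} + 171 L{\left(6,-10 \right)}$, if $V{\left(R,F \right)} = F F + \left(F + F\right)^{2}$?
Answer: $-8218$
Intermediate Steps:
$L{\left(O,d \right)} = 7 + O d$ ($L{\left(O,d \right)} = O d + 7 = 7 + O d$)
$V{\left(R,F \right)} = 5 F^{2}$ ($V{\left(R,F \right)} = F^{2} + \left(2 F\right)^{2} = F^{2} + 4 F^{2} = 5 F^{2}$)
$V{\left(8,-13 \right)} + 171 L{\left(6,-10 \right)} = 5 \left(-13\right)^{2} + 171 \left(7 + 6 \left(-10\right)\right) = 5 \cdot 169 + 171 \left(7 - 60\right) = 845 + 171 \left(-53\right) = 845 - 9063 = -8218$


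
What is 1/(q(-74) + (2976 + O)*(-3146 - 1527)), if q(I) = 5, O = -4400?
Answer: 1/6654357 ≈ 1.5028e-7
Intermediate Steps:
1/(q(-74) + (2976 + O)*(-3146 - 1527)) = 1/(5 + (2976 - 4400)*(-3146 - 1527)) = 1/(5 - 1424*(-4673)) = 1/(5 + 6654352) = 1/6654357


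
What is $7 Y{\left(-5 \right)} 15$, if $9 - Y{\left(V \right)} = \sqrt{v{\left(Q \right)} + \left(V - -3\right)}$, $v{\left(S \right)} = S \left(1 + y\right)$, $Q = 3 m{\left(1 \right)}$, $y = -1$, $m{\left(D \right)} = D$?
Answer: $945 - 105 i \sqrt{2} \approx 945.0 - 148.49 i$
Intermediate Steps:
$Q = 3$ ($Q = 3 \cdot 1 = 3$)
$v{\left(S \right)} = 0$ ($v{\left(S \right)} = S \left(1 - 1\right) = S 0 = 0$)
$Y{\left(V \right)} = 9 - \sqrt{3 + V}$ ($Y{\left(V \right)} = 9 - \sqrt{0 + \left(V - -3\right)} = 9 - \sqrt{0 + \left(V + 3\right)} = 9 - \sqrt{0 + \left(3 + V\right)} = 9 - \sqrt{3 + V}$)
$7 Y{\left(-5 \right)} 15 = 7 \left(9 - \sqrt{3 - 5}\right) 15 = 7 \left(9 - \sqrt{-2}\right) 15 = 7 \left(9 - i \sqrt{2}\right) 15 = \left(63 - 7 i \sqrt{2}\right) 15 = 945 - 105 i \sqrt{2}$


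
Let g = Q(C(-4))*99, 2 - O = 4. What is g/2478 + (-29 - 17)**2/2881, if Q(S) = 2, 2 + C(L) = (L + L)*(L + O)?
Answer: 968981/1189853 ≈ 0.81437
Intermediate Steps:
O = -2 (O = 2 - 1*4 = 2 - 4 = -2)
C(L) = -2 + 2*L*(-2 + L) (C(L) = -2 + (L + L)*(L - 2) = -2 + (2*L)*(-2 + L) = -2 + 2*L*(-2 + L))
g = 198 (g = 2*99 = 198)
g/2478 + (-29 - 17)**2/2881 = 198/2478 + (-29 - 17)**2/2881 = 198*(1/2478) + (-46)**2*(1/2881) = 33/413 + 2116*(1/2881) = 33/413 + 2116/2881 = 968981/1189853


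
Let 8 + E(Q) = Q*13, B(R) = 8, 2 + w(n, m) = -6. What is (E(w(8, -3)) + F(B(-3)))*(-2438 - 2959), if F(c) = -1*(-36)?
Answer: 410172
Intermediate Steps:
w(n, m) = -8 (w(n, m) = -2 - 6 = -8)
E(Q) = -8 + 13*Q (E(Q) = -8 + Q*13 = -8 + 13*Q)
F(c) = 36
(E(w(8, -3)) + F(B(-3)))*(-2438 - 2959) = ((-8 + 13*(-8)) + 36)*(-2438 - 2959) = ((-8 - 104) + 36)*(-5397) = (-112 + 36)*(-5397) = -76*(-5397) = 410172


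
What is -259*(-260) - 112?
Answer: 67228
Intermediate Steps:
-259*(-260) - 112 = 67340 - 112 = 67228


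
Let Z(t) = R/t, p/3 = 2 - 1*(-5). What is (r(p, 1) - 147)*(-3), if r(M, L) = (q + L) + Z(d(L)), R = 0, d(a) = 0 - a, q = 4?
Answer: 426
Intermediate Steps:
d(a) = -a
p = 21 (p = 3*(2 - 1*(-5)) = 3*(2 + 5) = 3*7 = 21)
Z(t) = 0 (Z(t) = 0/t = 0)
r(M, L) = 4 + L (r(M, L) = (4 + L) + 0 = 4 + L)
(r(p, 1) - 147)*(-3) = ((4 + 1) - 147)*(-3) = (5 - 147)*(-3) = -142*(-3) = 426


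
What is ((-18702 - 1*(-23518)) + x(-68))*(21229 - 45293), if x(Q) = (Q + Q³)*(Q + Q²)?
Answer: 34480275275776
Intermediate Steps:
x(Q) = (Q + Q²)*(Q + Q³)
((-18702 - 1*(-23518)) + x(-68))*(21229 - 45293) = ((-18702 - 1*(-23518)) + (-68)²*(1 - 68 + (-68)² + (-68)³))*(21229 - 45293) = ((-18702 + 23518) + 4624*(1 - 68 + 4624 - 314432))*(-24064) = (4816 + 4624*(-309875))*(-24064) = (4816 - 1432862000)*(-24064) = -1432857184*(-24064) = 34480275275776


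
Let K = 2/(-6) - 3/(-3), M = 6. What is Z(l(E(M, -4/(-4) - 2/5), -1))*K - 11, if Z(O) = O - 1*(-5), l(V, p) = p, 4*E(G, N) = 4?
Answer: -25/3 ≈ -8.3333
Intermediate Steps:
E(G, N) = 1 (E(G, N) = (1/4)*4 = 1)
Z(O) = 5 + O (Z(O) = O + 5 = 5 + O)
K = 2/3 (K = 2*(-1/6) - 3*(-1/3) = -1/3 + 1 = 2/3 ≈ 0.66667)
Z(l(E(M, -4/(-4) - 2/5), -1))*K - 11 = (5 - 1)*(2/3) - 11 = 4*(2/3) - 11 = 8/3 - 11 = -25/3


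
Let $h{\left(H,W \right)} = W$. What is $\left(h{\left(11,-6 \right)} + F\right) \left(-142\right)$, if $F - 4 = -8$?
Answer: $1420$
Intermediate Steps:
$F = -4$ ($F = 4 - 8 = -4$)
$\left(h{\left(11,-6 \right)} + F\right) \left(-142\right) = \left(-6 - 4\right) \left(-142\right) = \left(-10\right) \left(-142\right) = 1420$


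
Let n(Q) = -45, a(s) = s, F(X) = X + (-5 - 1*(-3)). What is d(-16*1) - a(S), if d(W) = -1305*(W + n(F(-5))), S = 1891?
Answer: 77714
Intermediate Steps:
F(X) = -2 + X (F(X) = X + (-5 + 3) = X - 2 = -2 + X)
d(W) = 58725 - 1305*W (d(W) = -1305*(W - 45) = -1305*(-45 + W) = 58725 - 1305*W)
d(-16*1) - a(S) = (58725 - (-20880)) - 1*1891 = (58725 - 1305*(-16)) - 1891 = (58725 + 20880) - 1891 = 79605 - 1891 = 77714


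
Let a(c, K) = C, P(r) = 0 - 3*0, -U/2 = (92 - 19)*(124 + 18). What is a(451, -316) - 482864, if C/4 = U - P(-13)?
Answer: -565792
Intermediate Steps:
U = -20732 (U = -2*(92 - 19)*(124 + 18) = -146*142 = -2*10366 = -20732)
P(r) = 0 (P(r) = 0 + 0 = 0)
C = -82928 (C = 4*(-20732 - 1*0) = 4*(-20732 + 0) = 4*(-20732) = -82928)
a(c, K) = -82928
a(451, -316) - 482864 = -82928 - 482864 = -565792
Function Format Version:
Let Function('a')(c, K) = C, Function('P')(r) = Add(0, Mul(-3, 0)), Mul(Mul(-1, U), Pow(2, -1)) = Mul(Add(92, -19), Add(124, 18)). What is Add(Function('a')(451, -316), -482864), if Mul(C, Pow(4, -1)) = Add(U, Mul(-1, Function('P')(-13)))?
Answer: -565792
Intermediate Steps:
U = -20732 (U = Mul(-2, Mul(Add(92, -19), Add(124, 18))) = Mul(-2, Mul(73, 142)) = Mul(-2, 10366) = -20732)
Function('P')(r) = 0 (Function('P')(r) = Add(0, 0) = 0)
C = -82928 (C = Mul(4, Add(-20732, Mul(-1, 0))) = Mul(4, Add(-20732, 0)) = Mul(4, -20732) = -82928)
Function('a')(c, K) = -82928
Add(Function('a')(451, -316), -482864) = Add(-82928, -482864) = -565792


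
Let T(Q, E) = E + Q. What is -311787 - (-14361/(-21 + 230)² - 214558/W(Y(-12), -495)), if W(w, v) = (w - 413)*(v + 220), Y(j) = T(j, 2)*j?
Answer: -99759448007632/319963325 ≈ -3.1178e+5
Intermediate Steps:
Y(j) = j*(2 + j) (Y(j) = (2 + j)*j = j*(2 + j))
W(w, v) = (-413 + w)*(220 + v)
-311787 - (-14361/(-21 + 230)² - 214558/W(Y(-12), -495)) = -311787 - (-14361/(-21 + 230)² - 214558/(-90860 - 413*(-495) + 220*(-12*(2 - 12)) - (-5940)*(2 - 12))) = -311787 - (-14361/(209²) - 214558/(-90860 + 204435 + 220*(-12*(-10)) - (-5940)*(-10))) = -311787 - (-14361/43681 - 214558/(-90860 + 204435 + 220*120 - 495*120)) = -311787 - (-14361*1/43681 - 214558/(-90860 + 204435 + 26400 - 59400)) = -311787 - (-14361/43681 - 214558/80575) = -311787 - 1*(-957204143/319963325) = -311787 + 957204143/319963325 = -99759448007632/319963325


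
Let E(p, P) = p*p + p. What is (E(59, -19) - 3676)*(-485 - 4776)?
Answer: 715496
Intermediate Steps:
E(p, P) = p + p**2 (E(p, P) = p**2 + p = p + p**2)
(E(59, -19) - 3676)*(-485 - 4776) = (59*(1 + 59) - 3676)*(-485 - 4776) = (59*60 - 3676)*(-5261) = (3540 - 3676)*(-5261) = -136*(-5261) = 715496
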